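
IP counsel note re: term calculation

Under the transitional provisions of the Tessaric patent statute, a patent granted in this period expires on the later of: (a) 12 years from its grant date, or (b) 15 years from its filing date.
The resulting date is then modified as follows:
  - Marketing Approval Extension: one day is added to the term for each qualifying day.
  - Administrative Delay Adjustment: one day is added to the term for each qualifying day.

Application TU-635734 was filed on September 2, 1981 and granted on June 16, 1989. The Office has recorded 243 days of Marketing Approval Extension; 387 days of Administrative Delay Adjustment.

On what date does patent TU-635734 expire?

March 8, 2003

(a) grant + 12 years → 16 June 2001.
(b) filing + 15 years → 2 September 1996.
Later of the two: 16 June 2001.
Marketing Approval Extension: +243 days → 14 February 2002.
Administrative Delay Adjustment: +387 days → 8 March 2003.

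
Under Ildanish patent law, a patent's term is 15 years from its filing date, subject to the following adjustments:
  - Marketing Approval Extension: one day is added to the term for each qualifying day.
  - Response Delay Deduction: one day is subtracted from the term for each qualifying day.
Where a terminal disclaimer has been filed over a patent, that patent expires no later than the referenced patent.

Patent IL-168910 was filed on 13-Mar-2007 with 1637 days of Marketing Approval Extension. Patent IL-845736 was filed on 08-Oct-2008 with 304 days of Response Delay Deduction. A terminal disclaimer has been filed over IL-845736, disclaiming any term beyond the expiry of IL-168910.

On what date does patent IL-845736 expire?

2022-12-08

Natural term of IL-845736:
  Base: filing + 15 years → 8 October 2023.
  Response Delay Deduction: −304 days → 8 December 2022.
Expiry of referenced patent IL-168910:
  Base: filing + 15 years → 13 March 2022.
  Marketing Approval Extension: +1637 days → 5 September 2026.
Terminal disclaimer: IL-845736 expires on the earlier of 8 December 2022 and 5 September 2026.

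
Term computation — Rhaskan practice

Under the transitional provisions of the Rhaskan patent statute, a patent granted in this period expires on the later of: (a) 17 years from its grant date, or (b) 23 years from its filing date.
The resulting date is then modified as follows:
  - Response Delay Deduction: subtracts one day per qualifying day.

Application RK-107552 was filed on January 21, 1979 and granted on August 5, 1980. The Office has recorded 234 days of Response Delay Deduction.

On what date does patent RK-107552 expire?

(a) grant + 17 years → 5 August 1997.
(b) filing + 23 years → 21 January 2002.
Later of the two: 21 January 2002.
Response Delay Deduction: −234 days → 1 June 2001.

2001-06-01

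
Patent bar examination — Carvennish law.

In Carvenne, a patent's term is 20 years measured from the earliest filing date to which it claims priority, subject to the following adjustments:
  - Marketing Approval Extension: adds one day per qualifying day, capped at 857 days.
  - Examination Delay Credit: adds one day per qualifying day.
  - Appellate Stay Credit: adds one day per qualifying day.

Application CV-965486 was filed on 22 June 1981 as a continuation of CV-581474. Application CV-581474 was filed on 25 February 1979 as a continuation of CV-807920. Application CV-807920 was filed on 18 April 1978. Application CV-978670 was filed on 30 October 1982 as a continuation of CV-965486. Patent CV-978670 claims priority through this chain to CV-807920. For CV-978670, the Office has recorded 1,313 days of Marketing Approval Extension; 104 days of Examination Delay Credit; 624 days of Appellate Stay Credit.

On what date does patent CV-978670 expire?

2002-08-20

Earliest priority filing: 18 April 1978.
Base term: 18 April 1978 + 20 years → 18 April 1998.
Marketing Approval Extension: 1313 days claimed exceeds the 857-day cap, so +857 days → 22 August 2000.
Examination Delay Credit: +104 days → 4 December 2000.
Appellate Stay Credit: +624 days → 20 August 2002.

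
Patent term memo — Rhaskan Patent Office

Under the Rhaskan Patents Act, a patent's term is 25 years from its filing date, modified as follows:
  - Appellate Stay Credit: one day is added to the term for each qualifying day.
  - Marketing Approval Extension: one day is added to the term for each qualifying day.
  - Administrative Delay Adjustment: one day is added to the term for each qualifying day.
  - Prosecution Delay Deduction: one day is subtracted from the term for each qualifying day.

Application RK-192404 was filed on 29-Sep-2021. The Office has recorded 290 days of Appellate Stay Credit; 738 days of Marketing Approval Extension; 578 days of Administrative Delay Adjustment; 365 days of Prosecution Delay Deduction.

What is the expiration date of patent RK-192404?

Base term: filing date + 25 years → 29 September 2046.
Appellate Stay Credit: +290 days → 16 July 2047.
Marketing Approval Extension: +738 days → 23 July 2049.
Administrative Delay Adjustment: +578 days → 21 February 2051.
Prosecution Delay Deduction: −365 days → 21 February 2050.

2050-02-21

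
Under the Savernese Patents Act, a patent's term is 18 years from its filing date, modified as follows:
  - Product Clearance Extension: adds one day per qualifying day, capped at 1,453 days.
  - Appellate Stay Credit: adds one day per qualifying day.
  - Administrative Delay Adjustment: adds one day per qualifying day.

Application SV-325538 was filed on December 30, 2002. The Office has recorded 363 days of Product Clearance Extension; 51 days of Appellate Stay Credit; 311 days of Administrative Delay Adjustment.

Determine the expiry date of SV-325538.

December 25, 2022

Base term: filing date + 18 years → 30 December 2020.
Product Clearance Extension: 363 days (within the 1453-day cap) → +363 days → 28 December 2021.
Appellate Stay Credit: +51 days → 17 February 2022.
Administrative Delay Adjustment: +311 days → 25 December 2022.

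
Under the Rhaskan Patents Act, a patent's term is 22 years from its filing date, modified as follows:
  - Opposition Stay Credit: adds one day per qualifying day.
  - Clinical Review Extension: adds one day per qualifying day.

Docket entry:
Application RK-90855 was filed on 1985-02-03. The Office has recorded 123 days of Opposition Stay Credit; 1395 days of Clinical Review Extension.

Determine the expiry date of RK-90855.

Base term: filing date + 22 years → 3 February 2007.
Opposition Stay Credit: +123 days → 6 June 2007.
Clinical Review Extension: +1395 days → 1 April 2011.

2011-04-01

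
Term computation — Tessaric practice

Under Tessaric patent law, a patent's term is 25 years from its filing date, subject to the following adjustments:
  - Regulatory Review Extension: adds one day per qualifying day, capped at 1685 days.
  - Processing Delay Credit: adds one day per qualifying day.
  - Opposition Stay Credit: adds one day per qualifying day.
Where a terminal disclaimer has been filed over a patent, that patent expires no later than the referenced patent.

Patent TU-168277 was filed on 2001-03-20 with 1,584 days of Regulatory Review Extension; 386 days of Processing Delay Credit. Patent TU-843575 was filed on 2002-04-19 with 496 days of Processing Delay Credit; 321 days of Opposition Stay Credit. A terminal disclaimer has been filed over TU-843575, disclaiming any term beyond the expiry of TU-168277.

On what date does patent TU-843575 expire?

Natural term of TU-843575:
  Base: filing + 25 years → 19 April 2027.
  Processing Delay Credit: +496 days → 27 August 2028.
  Opposition Stay Credit: +321 days → 14 July 2029.
Expiry of referenced patent TU-168277:
  Base: filing + 25 years → 20 March 2026.
  Regulatory Review Extension: 1584 days (within the 1685-day cap) → +1584 days → 21 July 2030.
  Processing Delay Credit: +386 days → 11 August 2031.
Terminal disclaimer: TU-843575 expires on the earlier of 14 July 2029 and 11 August 2031.

2029-07-14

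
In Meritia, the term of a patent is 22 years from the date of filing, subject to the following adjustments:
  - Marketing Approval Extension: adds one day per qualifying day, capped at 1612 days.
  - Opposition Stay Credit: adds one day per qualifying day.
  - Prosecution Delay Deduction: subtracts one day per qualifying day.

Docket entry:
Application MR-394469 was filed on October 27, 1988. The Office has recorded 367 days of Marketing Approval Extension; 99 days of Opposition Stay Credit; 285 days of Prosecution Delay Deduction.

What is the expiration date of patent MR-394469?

Base term: filing date + 22 years → 27 October 2010.
Marketing Approval Extension: 367 days (within the 1612-day cap) → +367 days → 29 October 2011.
Opposition Stay Credit: +99 days → 5 February 2012.
Prosecution Delay Deduction: −285 days → 26 April 2011.

2011-04-26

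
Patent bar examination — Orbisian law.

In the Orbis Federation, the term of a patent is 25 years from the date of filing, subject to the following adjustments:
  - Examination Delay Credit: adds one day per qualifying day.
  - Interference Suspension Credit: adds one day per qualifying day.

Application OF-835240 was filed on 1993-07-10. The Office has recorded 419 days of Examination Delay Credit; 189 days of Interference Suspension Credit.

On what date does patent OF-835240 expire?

Base term: filing date + 25 years → 10 July 2018.
Examination Delay Credit: +419 days → 2 September 2019.
Interference Suspension Credit: +189 days → 9 March 2020.

March 9, 2020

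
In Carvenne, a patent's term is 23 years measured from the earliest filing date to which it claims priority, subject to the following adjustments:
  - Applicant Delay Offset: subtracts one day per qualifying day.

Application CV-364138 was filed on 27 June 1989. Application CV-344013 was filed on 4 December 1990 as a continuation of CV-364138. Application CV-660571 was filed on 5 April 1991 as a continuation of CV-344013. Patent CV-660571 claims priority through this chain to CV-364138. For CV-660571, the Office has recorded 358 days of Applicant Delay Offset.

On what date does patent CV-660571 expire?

2011-07-05

Earliest priority filing: 27 June 1989.
Base term: 27 June 1989 + 23 years → 27 June 2012.
Applicant Delay Offset: −358 days → 5 July 2011.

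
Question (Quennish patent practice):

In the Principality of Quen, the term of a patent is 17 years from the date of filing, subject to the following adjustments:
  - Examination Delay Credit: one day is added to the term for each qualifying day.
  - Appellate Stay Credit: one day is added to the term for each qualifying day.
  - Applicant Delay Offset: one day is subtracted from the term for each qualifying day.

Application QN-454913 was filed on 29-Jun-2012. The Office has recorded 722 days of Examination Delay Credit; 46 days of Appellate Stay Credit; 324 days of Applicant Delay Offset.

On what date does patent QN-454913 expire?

Base term: filing date + 17 years → 29 June 2029.
Examination Delay Credit: +722 days → 21 June 2031.
Appellate Stay Credit: +46 days → 6 August 2031.
Applicant Delay Offset: −324 days → 16 September 2030.

2030-09-16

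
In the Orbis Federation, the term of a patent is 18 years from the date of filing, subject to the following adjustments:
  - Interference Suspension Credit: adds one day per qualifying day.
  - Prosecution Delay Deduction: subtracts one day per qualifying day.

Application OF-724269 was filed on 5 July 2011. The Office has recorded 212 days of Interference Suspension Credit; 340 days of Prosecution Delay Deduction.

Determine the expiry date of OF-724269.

February 27, 2029

Base term: filing date + 18 years → 5 July 2029.
Interference Suspension Credit: +212 days → 2 February 2030.
Prosecution Delay Deduction: −340 days → 27 February 2029.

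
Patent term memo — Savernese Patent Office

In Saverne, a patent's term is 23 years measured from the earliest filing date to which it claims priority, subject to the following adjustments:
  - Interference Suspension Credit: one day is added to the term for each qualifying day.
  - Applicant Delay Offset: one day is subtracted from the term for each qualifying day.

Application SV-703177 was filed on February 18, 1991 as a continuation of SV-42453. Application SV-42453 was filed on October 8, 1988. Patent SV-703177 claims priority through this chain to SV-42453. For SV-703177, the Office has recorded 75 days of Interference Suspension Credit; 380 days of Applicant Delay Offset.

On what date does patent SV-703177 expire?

Earliest priority filing: 8 October 1988.
Base term: 8 October 1988 + 23 years → 8 October 2011.
Interference Suspension Credit: +75 days → 22 December 2011.
Applicant Delay Offset: −380 days → 7 December 2010.

2010-12-07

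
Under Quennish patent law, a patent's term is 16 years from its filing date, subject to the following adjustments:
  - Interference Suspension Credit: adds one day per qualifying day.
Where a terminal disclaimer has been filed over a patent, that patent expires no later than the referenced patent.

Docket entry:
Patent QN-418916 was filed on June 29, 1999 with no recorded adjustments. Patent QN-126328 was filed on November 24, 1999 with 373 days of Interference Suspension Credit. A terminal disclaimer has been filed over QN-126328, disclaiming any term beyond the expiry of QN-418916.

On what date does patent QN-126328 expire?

Natural term of QN-126328:
  Base: filing + 16 years → 24 November 2015.
  Interference Suspension Credit: +373 days → 1 December 2016.
Expiry of referenced patent QN-418916:
  Base: filing + 16 years → 29 June 2015.
Terminal disclaimer: QN-126328 expires on the earlier of 1 December 2016 and 29 June 2015.

June 29, 2015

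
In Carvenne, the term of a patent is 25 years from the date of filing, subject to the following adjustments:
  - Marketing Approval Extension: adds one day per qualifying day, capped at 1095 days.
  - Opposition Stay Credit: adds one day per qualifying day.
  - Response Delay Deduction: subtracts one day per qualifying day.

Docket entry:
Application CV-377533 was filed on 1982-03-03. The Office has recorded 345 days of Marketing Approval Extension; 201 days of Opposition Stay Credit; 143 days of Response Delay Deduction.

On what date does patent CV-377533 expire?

Base term: filing date + 25 years → 3 March 2007.
Marketing Approval Extension: 345 days (within the 1095-day cap) → +345 days → 11 February 2008.
Opposition Stay Credit: +201 days → 30 August 2008.
Response Delay Deduction: −143 days → 9 April 2008.

2008-04-09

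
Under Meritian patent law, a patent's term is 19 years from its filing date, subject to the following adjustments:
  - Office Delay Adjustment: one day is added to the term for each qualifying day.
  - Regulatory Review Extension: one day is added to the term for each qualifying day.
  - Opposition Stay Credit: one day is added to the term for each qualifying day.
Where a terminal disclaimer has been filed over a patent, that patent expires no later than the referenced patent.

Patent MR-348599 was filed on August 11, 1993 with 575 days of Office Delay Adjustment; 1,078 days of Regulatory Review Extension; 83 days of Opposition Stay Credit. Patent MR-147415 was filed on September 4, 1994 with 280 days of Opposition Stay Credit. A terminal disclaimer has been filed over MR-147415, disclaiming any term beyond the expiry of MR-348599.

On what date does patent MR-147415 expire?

Natural term of MR-147415:
  Base: filing + 19 years → 4 September 2013.
  Opposition Stay Credit: +280 days → 11 June 2014.
Expiry of referenced patent MR-348599:
  Base: filing + 19 years → 11 August 2012.
  Office Delay Adjustment: +575 days → 9 March 2014.
  Regulatory Review Extension: +1078 days → 19 February 2017.
  Opposition Stay Credit: +83 days → 13 May 2017.
Terminal disclaimer: MR-147415 expires on the earlier of 11 June 2014 and 13 May 2017.

June 11, 2014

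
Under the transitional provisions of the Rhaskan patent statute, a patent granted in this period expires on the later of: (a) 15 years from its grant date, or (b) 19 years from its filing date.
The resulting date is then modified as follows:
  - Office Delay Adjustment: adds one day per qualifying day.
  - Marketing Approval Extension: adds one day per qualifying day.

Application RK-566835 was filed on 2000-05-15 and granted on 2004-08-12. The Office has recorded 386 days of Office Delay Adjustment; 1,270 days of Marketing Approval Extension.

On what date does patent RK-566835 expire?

(a) grant + 15 years → 12 August 2019.
(b) filing + 19 years → 15 May 2019.
Later of the two: 12 August 2019.
Office Delay Adjustment: +386 days → 1 September 2020.
Marketing Approval Extension: +1270 days → 23 February 2024.

2024-02-23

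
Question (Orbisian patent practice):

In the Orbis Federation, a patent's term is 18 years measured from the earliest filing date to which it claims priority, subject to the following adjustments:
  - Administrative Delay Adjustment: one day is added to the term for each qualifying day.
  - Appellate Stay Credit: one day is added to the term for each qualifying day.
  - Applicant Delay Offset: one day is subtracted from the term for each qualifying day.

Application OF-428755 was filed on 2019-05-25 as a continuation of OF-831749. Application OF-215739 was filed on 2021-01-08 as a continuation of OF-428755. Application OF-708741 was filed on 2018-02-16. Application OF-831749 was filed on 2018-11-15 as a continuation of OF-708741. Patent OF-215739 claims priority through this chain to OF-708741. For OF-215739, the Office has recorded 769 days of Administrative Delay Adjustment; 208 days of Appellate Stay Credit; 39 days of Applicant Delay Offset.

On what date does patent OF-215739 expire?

Earliest priority filing: 16 February 2018.
Base term: 16 February 2018 + 18 years → 16 February 2036.
Administrative Delay Adjustment: +769 days → 26 March 2038.
Appellate Stay Credit: +208 days → 20 October 2038.
Applicant Delay Offset: −39 days → 11 September 2038.

September 11, 2038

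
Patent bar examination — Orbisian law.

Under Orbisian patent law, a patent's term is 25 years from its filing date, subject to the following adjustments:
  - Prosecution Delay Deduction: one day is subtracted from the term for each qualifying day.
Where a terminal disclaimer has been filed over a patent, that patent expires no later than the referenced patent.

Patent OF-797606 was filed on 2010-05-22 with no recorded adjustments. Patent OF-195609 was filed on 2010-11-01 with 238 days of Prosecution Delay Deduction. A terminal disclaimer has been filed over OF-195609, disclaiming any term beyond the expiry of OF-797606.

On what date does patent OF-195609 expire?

Natural term of OF-195609:
  Base: filing + 25 years → 1 November 2035.
  Prosecution Delay Deduction: −238 days → 8 March 2035.
Expiry of referenced patent OF-797606:
  Base: filing + 25 years → 22 May 2035.
Terminal disclaimer: OF-195609 expires on the earlier of 8 March 2035 and 22 May 2035.

March 8, 2035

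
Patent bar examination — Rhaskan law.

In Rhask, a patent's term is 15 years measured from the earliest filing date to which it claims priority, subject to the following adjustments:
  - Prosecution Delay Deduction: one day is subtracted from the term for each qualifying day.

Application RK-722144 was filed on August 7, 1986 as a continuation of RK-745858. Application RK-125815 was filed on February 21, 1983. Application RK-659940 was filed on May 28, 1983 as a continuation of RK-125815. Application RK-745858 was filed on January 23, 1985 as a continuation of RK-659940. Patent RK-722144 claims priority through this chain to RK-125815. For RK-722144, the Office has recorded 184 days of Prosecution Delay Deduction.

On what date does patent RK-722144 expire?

1997-08-21

Earliest priority filing: 21 February 1983.
Base term: 21 February 1983 + 15 years → 21 February 1998.
Prosecution Delay Deduction: −184 days → 21 August 1997.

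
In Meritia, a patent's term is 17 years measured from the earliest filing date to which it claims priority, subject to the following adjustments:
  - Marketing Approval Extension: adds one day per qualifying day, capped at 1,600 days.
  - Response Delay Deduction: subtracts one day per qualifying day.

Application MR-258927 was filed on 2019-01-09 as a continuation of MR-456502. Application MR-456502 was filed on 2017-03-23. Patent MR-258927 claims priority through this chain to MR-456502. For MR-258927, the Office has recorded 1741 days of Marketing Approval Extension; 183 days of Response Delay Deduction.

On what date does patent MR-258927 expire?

Earliest priority filing: 23 March 2017.
Base term: 23 March 2017 + 17 years → 23 March 2034.
Marketing Approval Extension: 1741 days claimed exceeds the 1600-day cap, so +1600 days → 9 August 2038.
Response Delay Deduction: −183 days → 7 February 2038.

February 7, 2038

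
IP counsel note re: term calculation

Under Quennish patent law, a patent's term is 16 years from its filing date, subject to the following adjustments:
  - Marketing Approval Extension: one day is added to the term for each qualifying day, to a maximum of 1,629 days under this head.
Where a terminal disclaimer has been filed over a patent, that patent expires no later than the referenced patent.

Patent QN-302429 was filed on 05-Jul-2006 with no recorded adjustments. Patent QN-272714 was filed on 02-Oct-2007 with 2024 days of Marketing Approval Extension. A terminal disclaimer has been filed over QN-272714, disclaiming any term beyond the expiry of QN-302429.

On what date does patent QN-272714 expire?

July 5, 2022

Natural term of QN-272714:
  Base: filing + 16 years → 2 October 2023.
  Marketing Approval Extension: 2024 days claimed exceeds the 1629-day cap, so +1629 days → 18 March 2028.
Expiry of referenced patent QN-302429:
  Base: filing + 16 years → 5 July 2022.
Terminal disclaimer: QN-272714 expires on the earlier of 18 March 2028 and 5 July 2022.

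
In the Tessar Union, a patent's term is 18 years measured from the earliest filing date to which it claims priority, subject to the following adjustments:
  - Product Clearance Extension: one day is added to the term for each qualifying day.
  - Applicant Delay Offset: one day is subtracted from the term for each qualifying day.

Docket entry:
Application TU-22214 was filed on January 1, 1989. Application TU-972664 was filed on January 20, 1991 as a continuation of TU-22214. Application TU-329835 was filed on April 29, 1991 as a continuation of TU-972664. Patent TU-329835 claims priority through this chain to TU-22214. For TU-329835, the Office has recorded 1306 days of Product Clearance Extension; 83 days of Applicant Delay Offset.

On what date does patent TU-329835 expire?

Earliest priority filing: 1 January 1989.
Base term: 1 January 1989 + 18 years → 1 January 2007.
Product Clearance Extension: +1306 days → 30 July 2010.
Applicant Delay Offset: −83 days → 8 May 2010.

May 8, 2010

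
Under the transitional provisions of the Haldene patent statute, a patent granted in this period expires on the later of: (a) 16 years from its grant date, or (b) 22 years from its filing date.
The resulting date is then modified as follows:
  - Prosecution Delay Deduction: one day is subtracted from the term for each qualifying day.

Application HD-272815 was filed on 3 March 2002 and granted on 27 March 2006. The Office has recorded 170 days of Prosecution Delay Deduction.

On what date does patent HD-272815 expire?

September 15, 2023

(a) grant + 16 years → 27 March 2022.
(b) filing + 22 years → 3 March 2024.
Later of the two: 3 March 2024.
Prosecution Delay Deduction: −170 days → 15 September 2023.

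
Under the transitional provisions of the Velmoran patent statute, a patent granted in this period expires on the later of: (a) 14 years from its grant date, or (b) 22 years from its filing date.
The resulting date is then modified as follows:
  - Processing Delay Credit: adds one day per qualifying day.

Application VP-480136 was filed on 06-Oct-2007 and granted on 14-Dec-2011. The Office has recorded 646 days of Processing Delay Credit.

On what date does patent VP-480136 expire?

(a) grant + 14 years → 14 December 2025.
(b) filing + 22 years → 6 October 2029.
Later of the two: 6 October 2029.
Processing Delay Credit: +646 days → 14 July 2031.

July 14, 2031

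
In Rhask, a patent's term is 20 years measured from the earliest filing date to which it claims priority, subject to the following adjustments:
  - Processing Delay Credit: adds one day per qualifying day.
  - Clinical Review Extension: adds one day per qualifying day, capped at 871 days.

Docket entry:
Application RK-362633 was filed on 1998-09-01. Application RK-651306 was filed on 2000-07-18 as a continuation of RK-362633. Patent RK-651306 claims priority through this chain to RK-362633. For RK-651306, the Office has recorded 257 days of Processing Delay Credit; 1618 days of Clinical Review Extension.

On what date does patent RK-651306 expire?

2021-10-03

Earliest priority filing: 1 September 1998.
Base term: 1 September 1998 + 20 years → 1 September 2018.
Processing Delay Credit: +257 days → 16 May 2019.
Clinical Review Extension: 1618 days claimed exceeds the 871-day cap, so +871 days → 3 October 2021.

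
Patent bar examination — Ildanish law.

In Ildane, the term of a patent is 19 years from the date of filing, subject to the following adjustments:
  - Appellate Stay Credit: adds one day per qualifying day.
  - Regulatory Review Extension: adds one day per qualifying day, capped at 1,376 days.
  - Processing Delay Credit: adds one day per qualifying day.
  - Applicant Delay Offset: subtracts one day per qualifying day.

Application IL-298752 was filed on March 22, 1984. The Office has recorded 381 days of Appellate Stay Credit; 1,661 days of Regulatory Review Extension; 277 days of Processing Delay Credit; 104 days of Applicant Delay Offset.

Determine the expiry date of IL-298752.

July 3, 2008

Base term: filing date + 19 years → 22 March 2003.
Appellate Stay Credit: +381 days → 6 April 2004.
Regulatory Review Extension: 1661 days claimed exceeds the 1376-day cap, so +1376 days → 12 January 2008.
Processing Delay Credit: +277 days → 15 October 2008.
Applicant Delay Offset: −104 days → 3 July 2008.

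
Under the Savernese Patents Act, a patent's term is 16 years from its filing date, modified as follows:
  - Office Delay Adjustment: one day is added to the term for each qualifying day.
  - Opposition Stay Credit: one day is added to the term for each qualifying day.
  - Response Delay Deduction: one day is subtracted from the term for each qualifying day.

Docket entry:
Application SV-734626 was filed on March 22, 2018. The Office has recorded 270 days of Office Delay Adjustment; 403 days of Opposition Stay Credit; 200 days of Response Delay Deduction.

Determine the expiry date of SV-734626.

2035-07-08

Base term: filing date + 16 years → 22 March 2034.
Office Delay Adjustment: +270 days → 17 December 2034.
Opposition Stay Credit: +403 days → 24 January 2036.
Response Delay Deduction: −200 days → 8 July 2035.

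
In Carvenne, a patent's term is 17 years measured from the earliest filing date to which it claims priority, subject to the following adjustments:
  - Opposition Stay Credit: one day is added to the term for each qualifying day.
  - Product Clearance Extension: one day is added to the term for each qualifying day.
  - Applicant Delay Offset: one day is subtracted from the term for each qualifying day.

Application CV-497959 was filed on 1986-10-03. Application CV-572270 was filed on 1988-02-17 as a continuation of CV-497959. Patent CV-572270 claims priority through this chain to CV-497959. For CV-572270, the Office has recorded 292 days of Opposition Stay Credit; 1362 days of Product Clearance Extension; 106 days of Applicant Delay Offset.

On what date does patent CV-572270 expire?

2007-12-29

Earliest priority filing: 3 October 1986.
Base term: 3 October 1986 + 17 years → 3 October 2003.
Opposition Stay Credit: +292 days → 21 July 2004.
Product Clearance Extension: +1362 days → 13 April 2008.
Applicant Delay Offset: −106 days → 29 December 2007.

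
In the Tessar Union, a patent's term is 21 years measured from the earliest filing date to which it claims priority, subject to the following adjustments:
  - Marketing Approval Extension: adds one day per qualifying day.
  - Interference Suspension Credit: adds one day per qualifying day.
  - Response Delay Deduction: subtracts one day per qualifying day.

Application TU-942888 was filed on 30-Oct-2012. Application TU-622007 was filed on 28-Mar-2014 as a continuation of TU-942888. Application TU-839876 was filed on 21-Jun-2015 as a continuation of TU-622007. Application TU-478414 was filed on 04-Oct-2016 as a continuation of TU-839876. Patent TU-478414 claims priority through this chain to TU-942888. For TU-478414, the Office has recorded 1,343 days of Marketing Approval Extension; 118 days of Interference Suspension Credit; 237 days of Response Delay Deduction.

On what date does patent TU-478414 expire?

Earliest priority filing: 30 October 2012.
Base term: 30 October 2012 + 21 years → 30 October 2033.
Marketing Approval Extension: +1343 days → 4 July 2037.
Interference Suspension Credit: +118 days → 30 October 2037.
Response Delay Deduction: −237 days → 7 March 2037.

2037-03-07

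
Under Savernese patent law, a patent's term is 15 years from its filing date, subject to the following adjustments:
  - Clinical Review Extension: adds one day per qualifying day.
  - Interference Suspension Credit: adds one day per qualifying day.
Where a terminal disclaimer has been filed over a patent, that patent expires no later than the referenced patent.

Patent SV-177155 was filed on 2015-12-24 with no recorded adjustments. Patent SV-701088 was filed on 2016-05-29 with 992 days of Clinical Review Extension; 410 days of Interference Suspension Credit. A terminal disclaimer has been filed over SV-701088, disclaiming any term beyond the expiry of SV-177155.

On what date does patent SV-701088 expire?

Natural term of SV-701088:
  Base: filing + 15 years → 29 May 2031.
  Clinical Review Extension: +992 days → 14 February 2034.
  Interference Suspension Credit: +410 days → 31 March 2035.
Expiry of referenced patent SV-177155:
  Base: filing + 15 years → 24 December 2030.
Terminal disclaimer: SV-701088 expires on the earlier of 31 March 2035 and 24 December 2030.

2030-12-24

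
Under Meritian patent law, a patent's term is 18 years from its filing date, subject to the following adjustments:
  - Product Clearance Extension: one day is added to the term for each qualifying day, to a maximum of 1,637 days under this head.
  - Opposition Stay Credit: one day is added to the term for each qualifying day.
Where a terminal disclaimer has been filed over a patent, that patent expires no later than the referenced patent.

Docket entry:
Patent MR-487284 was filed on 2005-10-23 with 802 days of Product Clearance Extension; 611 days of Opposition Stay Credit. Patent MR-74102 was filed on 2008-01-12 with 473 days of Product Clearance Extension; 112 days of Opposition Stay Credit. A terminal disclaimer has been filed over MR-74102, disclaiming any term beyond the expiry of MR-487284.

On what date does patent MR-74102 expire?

August 20, 2027

Natural term of MR-74102:
  Base: filing + 18 years → 12 January 2026.
  Product Clearance Extension: 473 days (within the 1637-day cap) → +473 days → 30 April 2027.
  Opposition Stay Credit: +112 days → 20 August 2027.
Expiry of referenced patent MR-487284:
  Base: filing + 18 years → 23 October 2023.
  Product Clearance Extension: 802 days (within the 1637-day cap) → +802 days → 2 January 2026.
  Opposition Stay Credit: +611 days → 5 September 2027.
Terminal disclaimer: MR-74102 expires on the earlier of 20 August 2027 and 5 September 2027.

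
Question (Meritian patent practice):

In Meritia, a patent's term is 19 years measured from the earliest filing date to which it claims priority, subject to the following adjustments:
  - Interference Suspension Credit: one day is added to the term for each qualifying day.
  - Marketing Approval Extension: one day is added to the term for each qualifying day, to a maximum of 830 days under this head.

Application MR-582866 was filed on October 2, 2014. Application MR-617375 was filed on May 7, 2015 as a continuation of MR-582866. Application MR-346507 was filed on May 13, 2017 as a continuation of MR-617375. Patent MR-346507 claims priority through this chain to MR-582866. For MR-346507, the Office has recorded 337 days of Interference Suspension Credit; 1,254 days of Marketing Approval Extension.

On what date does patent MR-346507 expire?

Earliest priority filing: 2 October 2014.
Base term: 2 October 2014 + 19 years → 2 October 2033.
Interference Suspension Credit: +337 days → 4 September 2034.
Marketing Approval Extension: 1254 days claimed exceeds the 830-day cap, so +830 days → 12 December 2036.

2036-12-12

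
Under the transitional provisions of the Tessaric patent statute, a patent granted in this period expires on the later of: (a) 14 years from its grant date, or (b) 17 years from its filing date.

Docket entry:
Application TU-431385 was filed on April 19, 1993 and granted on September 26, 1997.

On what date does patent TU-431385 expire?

2011-09-26

(a) grant + 14 years → 26 September 2011.
(b) filing + 17 years → 19 April 2010.
Later of the two: 26 September 2011.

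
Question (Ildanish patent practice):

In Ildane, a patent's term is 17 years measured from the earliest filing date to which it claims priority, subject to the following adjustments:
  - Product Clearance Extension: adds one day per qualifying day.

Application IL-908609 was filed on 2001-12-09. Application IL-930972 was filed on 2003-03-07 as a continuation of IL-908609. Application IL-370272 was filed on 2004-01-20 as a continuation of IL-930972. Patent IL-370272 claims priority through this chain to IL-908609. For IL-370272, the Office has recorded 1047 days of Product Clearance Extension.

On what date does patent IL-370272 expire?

Earliest priority filing: 9 December 2001.
Base term: 9 December 2001 + 17 years → 9 December 2018.
Product Clearance Extension: +1047 days → 21 October 2021.

2021-10-21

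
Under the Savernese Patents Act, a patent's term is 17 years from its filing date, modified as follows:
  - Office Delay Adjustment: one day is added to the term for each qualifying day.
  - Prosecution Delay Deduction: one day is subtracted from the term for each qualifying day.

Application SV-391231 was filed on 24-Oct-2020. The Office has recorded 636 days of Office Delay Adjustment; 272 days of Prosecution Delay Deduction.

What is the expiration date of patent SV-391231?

Base term: filing date + 17 years → 24 October 2037.
Office Delay Adjustment: +636 days → 22 July 2039.
Prosecution Delay Deduction: −272 days → 23 October 2038.

October 23, 2038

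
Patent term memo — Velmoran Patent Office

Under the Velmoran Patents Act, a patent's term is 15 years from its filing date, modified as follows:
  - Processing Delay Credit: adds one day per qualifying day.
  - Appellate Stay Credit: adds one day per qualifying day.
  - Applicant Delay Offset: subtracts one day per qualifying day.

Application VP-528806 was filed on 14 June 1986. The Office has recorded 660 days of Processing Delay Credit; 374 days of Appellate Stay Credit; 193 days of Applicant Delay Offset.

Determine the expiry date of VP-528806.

Base term: filing date + 15 years → 14 June 2001.
Processing Delay Credit: +660 days → 5 April 2003.
Appellate Stay Credit: +374 days → 13 April 2004.
Applicant Delay Offset: −193 days → 3 October 2003.

2003-10-03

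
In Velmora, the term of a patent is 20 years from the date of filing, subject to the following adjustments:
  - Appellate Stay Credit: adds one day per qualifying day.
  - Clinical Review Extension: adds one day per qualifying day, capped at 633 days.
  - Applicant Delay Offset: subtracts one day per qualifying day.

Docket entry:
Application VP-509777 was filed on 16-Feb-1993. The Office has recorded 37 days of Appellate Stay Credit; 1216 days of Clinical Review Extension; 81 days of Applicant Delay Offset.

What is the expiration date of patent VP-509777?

September 28, 2014

Base term: filing date + 20 years → 16 February 2013.
Appellate Stay Credit: +37 days → 25 March 2013.
Clinical Review Extension: 1216 days claimed exceeds the 633-day cap, so +633 days → 18 December 2014.
Applicant Delay Offset: −81 days → 28 September 2014.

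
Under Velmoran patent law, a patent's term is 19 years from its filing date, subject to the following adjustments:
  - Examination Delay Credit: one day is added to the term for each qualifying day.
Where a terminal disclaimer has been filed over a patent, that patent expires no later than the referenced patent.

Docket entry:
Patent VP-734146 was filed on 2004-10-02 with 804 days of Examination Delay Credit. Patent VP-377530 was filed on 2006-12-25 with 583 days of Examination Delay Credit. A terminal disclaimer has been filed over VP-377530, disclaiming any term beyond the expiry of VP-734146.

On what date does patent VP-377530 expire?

Natural term of VP-377530:
  Base: filing + 19 years → 25 December 2025.
  Examination Delay Credit: +583 days → 31 July 2027.
Expiry of referenced patent VP-734146:
  Base: filing + 19 years → 2 October 2023.
  Examination Delay Credit: +804 days → 14 December 2025.
Terminal disclaimer: VP-377530 expires on the earlier of 31 July 2027 and 14 December 2025.

December 14, 2025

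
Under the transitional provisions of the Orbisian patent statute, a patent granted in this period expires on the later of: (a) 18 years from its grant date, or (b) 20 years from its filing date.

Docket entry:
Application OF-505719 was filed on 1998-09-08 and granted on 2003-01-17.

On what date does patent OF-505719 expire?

January 17, 2021

(a) grant + 18 years → 17 January 2021.
(b) filing + 20 years → 8 September 2018.
Later of the two: 17 January 2021.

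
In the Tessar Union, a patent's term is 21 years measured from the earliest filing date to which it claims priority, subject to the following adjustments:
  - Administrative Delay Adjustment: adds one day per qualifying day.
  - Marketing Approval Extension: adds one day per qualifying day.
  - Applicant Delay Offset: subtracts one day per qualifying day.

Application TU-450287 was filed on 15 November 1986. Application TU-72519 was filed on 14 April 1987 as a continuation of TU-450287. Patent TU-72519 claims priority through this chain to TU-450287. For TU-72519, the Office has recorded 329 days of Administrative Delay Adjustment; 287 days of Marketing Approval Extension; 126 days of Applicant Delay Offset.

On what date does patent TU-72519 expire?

March 19, 2009

Earliest priority filing: 15 November 1986.
Base term: 15 November 1986 + 21 years → 15 November 2007.
Administrative Delay Adjustment: +329 days → 9 October 2008.
Marketing Approval Extension: +287 days → 23 July 2009.
Applicant Delay Offset: −126 days → 19 March 2009.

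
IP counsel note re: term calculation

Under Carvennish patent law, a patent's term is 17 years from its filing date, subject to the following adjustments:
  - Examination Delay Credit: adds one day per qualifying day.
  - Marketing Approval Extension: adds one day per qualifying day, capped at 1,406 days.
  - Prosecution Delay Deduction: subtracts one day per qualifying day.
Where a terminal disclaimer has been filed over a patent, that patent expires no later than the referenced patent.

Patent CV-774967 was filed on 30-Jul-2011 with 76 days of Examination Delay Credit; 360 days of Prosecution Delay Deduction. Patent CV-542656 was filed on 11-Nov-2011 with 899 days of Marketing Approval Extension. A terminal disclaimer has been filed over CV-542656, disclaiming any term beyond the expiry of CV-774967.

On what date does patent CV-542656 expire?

October 20, 2027

Natural term of CV-542656:
  Base: filing + 17 years → 11 November 2028.
  Marketing Approval Extension: 899 days (within the 1406-day cap) → +899 days → 29 April 2031.
Expiry of referenced patent CV-774967:
  Base: filing + 17 years → 30 July 2028.
  Examination Delay Credit: +76 days → 14 October 2028.
  Prosecution Delay Deduction: −360 days → 20 October 2027.
Terminal disclaimer: CV-542656 expires on the earlier of 29 April 2031 and 20 October 2027.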